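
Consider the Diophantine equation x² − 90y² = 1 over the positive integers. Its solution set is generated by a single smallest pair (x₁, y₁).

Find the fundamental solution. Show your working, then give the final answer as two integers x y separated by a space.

19 2

√90 → a₀=9, period (2,18); ℓ=2 even so k=1
step 0: (9, 1)  from 9·(1,0) + (0,1)
step 1: (19, 2)  from 2·(9,1) + (1,0)
→ (19, 2).  Check: 19²=361, 90·2²=360, difference 1.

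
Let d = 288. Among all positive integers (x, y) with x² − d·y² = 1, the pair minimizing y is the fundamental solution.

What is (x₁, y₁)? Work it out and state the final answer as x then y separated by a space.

17 1

[16; 1,32] for √288; ℓ=2 ⇒ convergent index 1
i=0: a=16 ⇒ p=16, q=1
i=1: a=1 ⇒ p=17, q=1
(x₁, y₁) = (17, 1);  17² − 288·1² = 1 ✓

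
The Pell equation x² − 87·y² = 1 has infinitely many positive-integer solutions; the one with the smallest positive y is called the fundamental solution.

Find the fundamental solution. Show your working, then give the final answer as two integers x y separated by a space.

√87 → a₀=9, period (3,18); ℓ=2 even so k=1
k=0  a_k=9  p_k/q_k = 9/1
k=1  a_k=3  p_k/q_k = 28/3
(x₁, y₁) = (28, 3);  28² − 87·3² = 1 ✓

28 3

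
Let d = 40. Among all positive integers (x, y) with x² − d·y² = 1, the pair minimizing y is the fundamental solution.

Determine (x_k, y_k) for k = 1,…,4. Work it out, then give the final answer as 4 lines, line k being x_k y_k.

19 3
721 114
27379 4329
1039681 164388

[6; 3,12] for √40; ℓ=2 ⇒ convergent index 1
step 0: (6, 1)  from 6·(1,0) + (0,1)
step 1: (19, 3)  from 3·(6,1) + (1,0)
fundamental: x₁=19, y₁=3  (since 361 − 40·9 = 1)
k=2:  x_2 = 19·19+40·3·3 = 721,  y_2 = 19·3+3·19 = 114
k=3:  x_3 = 19·721+40·3·114 = 27379,  y_3 = 19·114+3·721 = 4329
k=4:  x_4 = 19·27379+40·3·4329 = 1039681,  y_4 = 19·4329+3·27379 = 164388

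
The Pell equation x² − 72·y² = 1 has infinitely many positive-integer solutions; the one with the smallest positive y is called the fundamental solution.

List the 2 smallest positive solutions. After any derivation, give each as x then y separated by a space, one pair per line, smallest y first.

17 2
577 68

d=72: √d = [8; 2,16] (ℓ=2, even), read p_1/q_1
k=0  a_k=8  p_k/q_k = 8/1
k=1  a_k=2  p_k/q_k = 17/2
fundamental: x₁=17, y₁=2  (since 289 − 72·4 = 1)
n=2: (17,2)∘(17,2) = (17·17+72·2·2, 17·2+2·17) = (577,68)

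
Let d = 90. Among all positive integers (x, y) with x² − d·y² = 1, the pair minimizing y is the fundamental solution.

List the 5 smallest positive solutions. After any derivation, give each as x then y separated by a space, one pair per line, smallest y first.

19 2
721 76
27379 2886
1039681 109592
39480499 4161610

[9; 2,18] for √90; ℓ=2 ⇒ convergent index 1
i=0: a=9 ⇒ p=9, q=1
i=1: a=2 ⇒ p=19, q=2
fundamental: x₁=19, y₁=2  (since 361 − 90·4 = 1)
n=2: (19,2)∘(19,2) = (19·19+90·2·2, 19·2+2·19) = (721,76)
n=3: (721,76)∘(19,2) = (19·721+90·2·76, 19·76+2·721) = (27379,2886)
n=4: (27379,2886)∘(19,2) = (19·27379+90·2·2886, 19·2886+2·27379) = (1039681,109592)
n=5: (1039681,109592)∘(19,2) = (19·1039681+90·2·109592, 19·109592+2·1039681) = (39480499,4161610)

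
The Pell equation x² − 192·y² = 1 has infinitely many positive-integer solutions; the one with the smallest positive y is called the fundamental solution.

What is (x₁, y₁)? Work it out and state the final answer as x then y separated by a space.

97 7

√192 → a₀=13, period (1,5,1,26); ℓ=4 even so k=3
step 0: (13, 1)  from 13·(1,0) + (0,1)
step 1: (14, 1)  from 1·(13,1) + (1,0)
step 2: (83, 6)  from 5·(14,1) + (13,1)
step 3: (97, 7)  from 1·(83,6) + (14,1)
→ (97, 7).  Check: 97²=9409, 192·7²=9408, difference 1.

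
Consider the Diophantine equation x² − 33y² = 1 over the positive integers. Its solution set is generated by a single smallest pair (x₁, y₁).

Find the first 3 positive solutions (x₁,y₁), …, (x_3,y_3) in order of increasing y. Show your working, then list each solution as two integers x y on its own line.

[5; 1,2,1,10] for √33; ℓ=4 ⇒ convergent index 3
step 0: (5, 1)  from 5·(1,0) + (0,1)
…
step 2: (17, 3)  from 2·(6,1) + (5,1)
step 3: (23, 4)  from 1·(17,3) + (6,1)
(x₁, y₁) = (23, 4);  23² − 33·4² = 1 ✓
k=2:  x_2 = 23·23+33·4·4 = 1057,  y_2 = 23·4+4·23 = 184
k=3:  x_3 = 23·1057+33·4·184 = 48599,  y_3 = 23·184+4·1057 = 8460

23 4
1057 184
48599 8460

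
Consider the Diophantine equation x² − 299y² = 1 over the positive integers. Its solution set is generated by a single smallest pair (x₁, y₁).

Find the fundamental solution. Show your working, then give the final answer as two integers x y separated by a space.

415 24

[17; 3,2,3,34] for √299; ℓ=4 ⇒ convergent index 3
k=0  a_k=17  p_k/q_k = 17/1
…
k=2  a_k=2  p_k/q_k = 121/7
k=3  a_k=3  p_k/q_k = 415/24
fundamental: x₁=415, y₁=24  (since 172225 − 299·576 = 1)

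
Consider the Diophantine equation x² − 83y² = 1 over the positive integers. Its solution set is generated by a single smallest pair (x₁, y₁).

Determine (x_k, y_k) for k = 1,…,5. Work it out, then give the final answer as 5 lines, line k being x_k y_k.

d=83: √d = [9; 9,18] (ℓ=2, even), read p_1/q_1
a_0=9:  p_0=9·1+0=9,  q_0=9·0+1=1
a_1=9:  p_1=9·9+1=82,  q_1=9·1+0=9
(x₁, y₁) = (82, 9);  82² − 83·9² = 1 ✓
k=2:  x_2 = 82·82+83·9·9 = 13447,  y_2 = 82·9+9·82 = 1476
k=3:  x_3 = 82·13447+83·9·1476 = 2205226,  y_3 = 82·1476+9·13447 = 242055
k=4:  x_4 = 82·2205226+83·9·242055 = 361643617,  y_4 = 82·242055+9·2205226 = 39695544
k=5:  x_5 = 82·361643617+83·9·39695544 = 59307347962,  y_5 = 82·39695544+9·361643617 = 6509827161

82 9
13447 1476
2205226 242055
361643617 39695544
59307347962 6509827161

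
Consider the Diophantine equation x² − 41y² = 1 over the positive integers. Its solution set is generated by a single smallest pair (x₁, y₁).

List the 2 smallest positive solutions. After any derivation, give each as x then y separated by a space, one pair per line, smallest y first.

[6; 2,2,12] for √41; ℓ=3 ⇒ convergent index 5
i=0: a=6 ⇒ p=6, q=1
…
i=2: a=2 ⇒ p=32, q=5
i=3: a=12 ⇒ p=397, q=62
i=4: a=2 ⇒ p=826, q=129
i=5: a=2 ⇒ p=2049, q=320
fundamental: x₁=2049, y₁=320  (since 4198401 − 41·102400 = 1)
k=2:  x_2 = 2049·2049+41·320·320 = 8396801,  y_2 = 2049·320+320·2049 = 1311360

2049 320
8396801 1311360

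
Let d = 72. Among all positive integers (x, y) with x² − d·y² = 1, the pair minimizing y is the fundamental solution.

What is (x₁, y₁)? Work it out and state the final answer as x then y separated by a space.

17 2

[8; 2,16] for √72; ℓ=2 ⇒ convergent index 1
step 0: (8, 1)  from 8·(1,0) + (0,1)
step 1: (17, 2)  from 2·(8,1) + (1,0)
fundamental: x₁=17, y₁=2  (since 289 − 72·4 = 1)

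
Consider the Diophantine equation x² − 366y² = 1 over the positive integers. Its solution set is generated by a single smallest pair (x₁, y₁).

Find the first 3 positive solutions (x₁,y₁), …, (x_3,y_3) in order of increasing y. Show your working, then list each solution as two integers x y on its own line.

907925 47458
1648655611249 86176609300
2993711291685588725 156483795997357542

√366 = [19; 7,1,1,1,2,12,2,1,1,1,7,38, …], period ℓ=12 (even) → k=11
step 0: (19, 1)  from 19·(1,0) + (0,1)
…
step 2: (153, 8)  from 1·(134,7) + (19,1)
…
step 5: (1167, 61)  from 2·(440,23) + (287,15)
step 6: (14444, 755)  from 12·(1167,61) + (440,23)
step 7: (30055, 1571)  from 2·(14444,755) + (1167,61)
step 8: (44499, 2326)  from 1·(30055,1571) + (14444,755)
step 9: (74554, 3897)  from 1·(44499,2326) + (30055,1571)
step 10: (119053, 6223)  from 1·(74554,3897) + (44499,2326)
step 11: (907925, 47458)  from 7·(119053,6223) + (74554,3897)
fundamental: x₁=907925, y₁=47458  (since 824327805625 − 366·2252261764 = 1)
n=2: (907925,47458)∘(907925,47458) = (907925·907925+366·47458·47458, 907925·47458+47458·907925) = (1648655611249,86176609300)
n=3: (1648655611249,86176609300)∘(907925,47458) = (907925·1648655611249+366·47458·86176609300, 907925·86176609300+47458·1648655611249) = (2993711291685588725,156483795997357542)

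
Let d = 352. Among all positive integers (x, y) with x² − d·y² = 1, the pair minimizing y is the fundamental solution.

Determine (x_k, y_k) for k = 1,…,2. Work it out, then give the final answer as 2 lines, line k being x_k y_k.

d=352: √d = [18; 1,3,5,9,5,3,1,36] (ℓ=8, even), read p_7/q_7
step 0: (18, 1)  from 18·(1,0) + (0,1)
…
step 6: (59118, 3151)  from 3·(18499,986) + (3621,193)
step 7: (77617, 4137)  from 1·(59118,3151) + (18499,986)
→ (77617, 4137).  Check: 77617²=6024398689, 352·4137²=6024398688, difference 1.
(x_2, y_2) = (77617·77617 + 352·4137·4137, 77617·4137 + 4137·77617) = (12048797377, 642203058)

77617 4137
12048797377 642203058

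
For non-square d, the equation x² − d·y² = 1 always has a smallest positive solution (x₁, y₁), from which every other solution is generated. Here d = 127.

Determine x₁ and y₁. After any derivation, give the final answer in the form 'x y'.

4730624 419775

√127 = [11; 3,1,2,2,7,11,7,2,2,1,3,22, …], period ℓ=12 (even) → k=11
a_0=11:  p_0=11·1+0=11,  q_0=11·0+1=1
a_1=3:  p_1=3·11+1=34,  q_1=3·1+0=3
a_2=1:  p_2=1·34+11=45,  q_2=1·3+1=4
…
a_9=2:  p_9=2·367620+171701=906941,  q_9=2·32621+15236=80478
a_10=1:  p_10=1·906941+367620=1274561,  q_10=1·80478+32621=113099
a_11=3:  p_11=3·1274561+906941=4730624,  q_11=3·113099+80478=419775
(x₁, y₁) = (4730624, 419775);  4730624² − 127·419775² = 1 ✓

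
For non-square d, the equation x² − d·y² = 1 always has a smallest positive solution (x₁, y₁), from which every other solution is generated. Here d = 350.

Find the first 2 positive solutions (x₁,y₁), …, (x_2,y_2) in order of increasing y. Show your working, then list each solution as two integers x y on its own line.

d=350: √d = [18; 1,2,2,2,1,36] (ℓ=6, even), read p_5/q_5
k=0  a_k=18  p_k/q_k = 18/1
…
k=4  a_k=2  p_k/q_k = 318/17
k=5  a_k=1  p_k/q_k = 449/24
→ (449, 24).  Check: 449²=201601, 350·24²=201600, difference 1.
(449+24√350)^2 = 403201 + 21552√350

449 24
403201 21552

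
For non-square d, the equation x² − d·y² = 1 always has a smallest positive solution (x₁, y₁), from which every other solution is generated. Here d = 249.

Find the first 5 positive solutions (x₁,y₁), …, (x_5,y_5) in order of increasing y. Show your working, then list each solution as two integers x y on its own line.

8553815 542076
146335502108449 9273635639880
2503453625935556812055 158649927281879742324
42828158354663763449114371201 2714124255465295062538692240
732688286712993936041346554632551575 46432233536525587120811525646048876

[15; 1,3,1,1,5,…,3,1,30] for √249; ℓ=16 ⇒ convergent index 15
a_0=15:  p_0=15·1+0=15,  q_0=15·0+1=1
a_1=1:  p_1=1·15+1=16,  q_1=1·1+0=1
…
a_4=1:  p_4=1·79+63=142,  q_4=1·5+4=9
…
a_6=1:  p_6=1·789+142=931,  q_6=1·50+9=59
…
a_8=10:  p_8=10·3582+931=36751,  q_8=10·227+59=2329
…
a_11=5:  p_11=5·150586+113835=866765,  q_11=5·9543+7214=54929
…
a_14=3:  p_14=3·1884116+1017351=6669699,  q_14=3·119401+64472=422675
a_15=1:  p_15=1·6669699+1884116=8553815,  q_15=1·422675+119401=542076
→ (8553815, 542076).  Check: 8553815²=73167751054225, 249·542076²=73167751054224, difference 1.
(x_2, y_2) = (8553815·8553815 + 249·542076·542076, 8553815·542076 + 542076·8553815) = (146335502108449, 9273635639880)
(x_3, y_3) = (8553815·146335502108449 + 249·542076·9273635639880, 8553815·9273635639880 + 542076·146335502108449) = (2503453625935556812055, 158649927281879742324)
(x_4, y_4) = (8553815·2503453625935556812055 + 249·542076·158649927281879742324, 8553815·158649927281879742324 + 542076·2503453625935556812055) = (42828158354663763449114371201, 2714124255465295062538692240)
(x_5, y_5) = (8553815·42828158354663763449114371201 + 249·542076·2714124255465295062538692240, 8553815·2714124255465295062538692240 + 542076·42828158354663763449114371201) = (732688286712993936041346554632551575, 46432233536525587120811525646048876)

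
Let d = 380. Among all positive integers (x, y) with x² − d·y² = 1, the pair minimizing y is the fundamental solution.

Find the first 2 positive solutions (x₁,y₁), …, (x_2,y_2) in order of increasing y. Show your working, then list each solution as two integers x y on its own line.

√380 = [19; 2,38, …], period ℓ=2 (even) → k=1
step 0: (19, 1)  from 19·(1,0) + (0,1)
step 1: (39, 2)  from 2·(19,1) + (1,0)
(x₁, y₁) = (39, 2);  39² − 380·2² = 1 ✓
(39+2√380)^2 = 3041 + 156√380

39 2
3041 156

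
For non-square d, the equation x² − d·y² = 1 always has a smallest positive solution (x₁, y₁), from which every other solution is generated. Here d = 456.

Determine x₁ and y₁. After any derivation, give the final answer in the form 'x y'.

1025 48

√456 = [21; 2,1,4,1,2,42, …], period ℓ=6 (even) → k=5
i=0: a=21 ⇒ p=21, q=1
…
i=4: a=1 ⇒ p=363, q=17
i=5: a=2 ⇒ p=1025, q=48
fundamental: x₁=1025, y₁=48  (since 1050625 − 456·2304 = 1)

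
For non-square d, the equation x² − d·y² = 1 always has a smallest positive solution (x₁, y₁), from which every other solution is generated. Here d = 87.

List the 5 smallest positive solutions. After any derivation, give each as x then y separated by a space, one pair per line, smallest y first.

28 3
1567 168
87724 9405
4910977 526512
274926988 29475267

√87 → a₀=9, period (3,18); ℓ=2 even so k=1
k=0  a_k=9  p_k/q_k = 9/1
k=1  a_k=3  p_k/q_k = 28/3
→ (28, 3).  Check: 28²=784, 87·3²=783, difference 1.
n=2: (28,3)∘(28,3) = (28·28+87·3·3, 28·3+3·28) = (1567,168)
n=3: (1567,168)∘(28,3) = (28·1567+87·3·168, 28·168+3·1567) = (87724,9405)
n=4: (87724,9405)∘(28,3) = (28·87724+87·3·9405, 28·9405+3·87724) = (4910977,526512)
n=5: (4910977,526512)∘(28,3) = (28·4910977+87·3·526512, 28·526512+3·4910977) = (274926988,29475267)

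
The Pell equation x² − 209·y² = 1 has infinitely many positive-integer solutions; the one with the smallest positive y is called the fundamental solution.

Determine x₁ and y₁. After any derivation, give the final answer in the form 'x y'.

46551 3220

[14; 2,5,3,2,3,5,2,28] for √209; ℓ=8 ⇒ convergent index 7
step 0: (14, 1)  from 14·(1,0) + (0,1)
step 1: (29, 2)  from 2·(14,1) + (1,0)
step 2: (159, 11)  from 5·(29,2) + (14,1)
step 3: (506, 35)  from 3·(159,11) + (29,2)
step 4: (1171, 81)  from 2·(506,35) + (159,11)
step 5: (4019, 278)  from 3·(1171,81) + (506,35)
step 6: (21266, 1471)  from 5·(4019,278) + (1171,81)
step 7: (46551, 3220)  from 2·(21266,1471) + (4019,278)
→ (46551, 3220).  Check: 46551²=2166995601, 209·3220²=2166995600, difference 1.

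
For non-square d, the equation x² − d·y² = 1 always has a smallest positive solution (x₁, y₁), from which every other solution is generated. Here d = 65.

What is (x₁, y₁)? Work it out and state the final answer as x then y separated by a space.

[8; 16] for √65; ℓ=1 ⇒ convergent index 1
i=0: a=8 ⇒ p=8, q=1
i=1: a=16 ⇒ p=129, q=16
fundamental: x₁=129, y₁=16  (since 16641 − 65·256 = 1)

129 16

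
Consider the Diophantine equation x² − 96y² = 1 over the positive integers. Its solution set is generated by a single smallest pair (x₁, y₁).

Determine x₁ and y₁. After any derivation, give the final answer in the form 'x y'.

√96 = [9; 1,3,1,18, …], period ℓ=4 (even) → k=3
a_0=9:  p_0=9·1+0=9,  q_0=9·0+1=1
a_1=1:  p_1=1·9+1=10,  q_1=1·1+0=1
a_2=3:  p_2=3·10+9=39,  q_2=3·1+1=4
a_3=1:  p_3=1·39+10=49,  q_3=1·4+1=5
→ (49, 5).  Check: 49²=2401, 96·5²=2400, difference 1.

49 5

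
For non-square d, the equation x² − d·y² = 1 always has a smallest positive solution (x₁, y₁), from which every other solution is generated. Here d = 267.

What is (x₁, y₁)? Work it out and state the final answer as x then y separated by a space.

2402 147

d=267: √d = [16; 2,1,15,1,2,32] (ℓ=6, even), read p_5/q_5
step 0: (16, 1)  from 16·(1,0) + (0,1)
…
step 3: (768, 47)  from 15·(49,3) + (33,2)
step 4: (817, 50)  from 1·(768,47) + (49,3)
step 5: (2402, 147)  from 2·(817,50) + (768,47)
fundamental: x₁=2402, y₁=147  (since 5769604 − 267·21609 = 1)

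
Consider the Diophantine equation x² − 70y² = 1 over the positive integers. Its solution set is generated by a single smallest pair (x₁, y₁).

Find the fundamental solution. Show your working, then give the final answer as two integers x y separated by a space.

251 30

d=70: √d = [8; 2,1,2,1,2,16] (ℓ=6, even), read p_5/q_5
step 0: (8, 1)  from 8·(1,0) + (0,1)
step 1: (17, 2)  from 2·(8,1) + (1,0)
step 2: (25, 3)  from 1·(17,2) + (8,1)
step 3: (67, 8)  from 2·(25,3) + (17,2)
step 4: (92, 11)  from 1·(67,8) + (25,3)
step 5: (251, 30)  from 2·(92,11) + (67,8)
→ (251, 30).  Check: 251²=63001, 70·30²=63000, difference 1.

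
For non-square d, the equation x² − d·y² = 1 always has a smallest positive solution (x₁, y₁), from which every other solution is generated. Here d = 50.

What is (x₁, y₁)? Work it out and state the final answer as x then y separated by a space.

99 14

[7; 14] for √50; ℓ=1 ⇒ convergent index 1
i=0: a=7 ⇒ p=7, q=1
i=1: a=14 ⇒ p=99, q=14
(x₁, y₁) = (99, 14);  99² − 50·14² = 1 ✓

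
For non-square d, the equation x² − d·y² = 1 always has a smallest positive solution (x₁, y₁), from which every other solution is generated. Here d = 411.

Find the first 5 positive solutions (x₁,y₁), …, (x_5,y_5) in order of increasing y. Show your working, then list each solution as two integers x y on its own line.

49730 2453
4946145799 243975380
491943661118810 24265791292347
48928716529930696801 2413475601692857240
4866450145574963442708650 240044283320105789798053

√411 → a₀=20, period (3,1,1,1,19,1,1,1,3,40); ℓ=10 even so k=9
k=0  a_k=20  p_k/q_k = 20/1
k=1  a_k=3  p_k/q_k = 61/3
k=2  a_k=1  p_k/q_k = 81/4
k=3  a_k=1  p_k/q_k = 142/7
k=4  a_k=1  p_k/q_k = 223/11
…
k=6  a_k=1  p_k/q_k = 4602/227
k=7  a_k=1  p_k/q_k = 8981/443
k=8  a_k=1  p_k/q_k = 13583/670
k=9  a_k=3  p_k/q_k = 49730/2453
→ (49730, 2453).  Check: 49730²=2473072900, 411·2453²=2473072899, difference 1.
n=2: (49730,2453)∘(49730,2453) = (49730·49730+411·2453·2453, 49730·2453+2453·49730) = (4946145799,243975380)
n=3: (4946145799,243975380)∘(49730,2453) = (49730·4946145799+411·2453·243975380, 49730·243975380+2453·4946145799) = (491943661118810,24265791292347)
n=4: (491943661118810,24265791292347)∘(49730,2453) = (49730·491943661118810+411·2453·24265791292347, 49730·24265791292347+2453·491943661118810) = (48928716529930696801,2413475601692857240)
n=5: (48928716529930696801,2413475601692857240)∘(49730,2453) = (49730·48928716529930696801+411·2453·2413475601692857240, 49730·2413475601692857240+2453·48928716529930696801) = (4866450145574963442708650,240044283320105789798053)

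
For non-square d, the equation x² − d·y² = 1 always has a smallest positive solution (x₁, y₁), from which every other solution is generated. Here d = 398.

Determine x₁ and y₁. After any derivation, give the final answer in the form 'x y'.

399 20

[19; 1,18,1,38] for √398; ℓ=4 ⇒ convergent index 3
a_0=19:  p_0=19·1+0=19,  q_0=19·0+1=1
…
a_2=18:  p_2=18·20+19=379,  q_2=18·1+1=19
a_3=1:  p_3=1·379+20=399,  q_3=1·19+1=20
fundamental: x₁=399, y₁=20  (since 159201 − 398·400 = 1)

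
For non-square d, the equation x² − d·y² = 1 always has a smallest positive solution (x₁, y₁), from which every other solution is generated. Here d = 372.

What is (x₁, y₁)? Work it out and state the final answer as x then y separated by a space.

d=372: √d = [19; 3,2,12,2,3,38] (ℓ=6, even), read p_5/q_5
a_0=19:  p_0=19·1+0=19,  q_0=19·0+1=1
…
a_4=2:  p_4=2·1678+135=3491,  q_4=2·87+7=181
a_5=3:  p_5=3·3491+1678=12151,  q_5=3·181+87=630
→ (12151, 630).  Check: 12151²=147646801, 372·630²=147646800, difference 1.

12151 630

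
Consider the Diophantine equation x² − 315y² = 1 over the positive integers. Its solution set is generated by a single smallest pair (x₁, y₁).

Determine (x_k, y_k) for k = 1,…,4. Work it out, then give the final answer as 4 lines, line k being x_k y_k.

71 4
10081 568
1431431 80652
203253121 11452016

[17; 1,2,1,34] for √315; ℓ=4 ⇒ convergent index 3
a_0=17:  p_0=17·1+0=17,  q_0=17·0+1=1
a_1=1:  p_1=1·17+1=18,  q_1=1·1+0=1
a_2=2:  p_2=2·18+17=53,  q_2=2·1+1=3
a_3=1:  p_3=1·53+18=71,  q_3=1·3+1=4
(x₁, y₁) = (71, 4);  71² − 315·4² = 1 ✓
k=2:  x_2 = 71·71+315·4·4 = 10081,  y_2 = 71·4+4·71 = 568
k=3:  x_3 = 71·10081+315·4·568 = 1431431,  y_3 = 71·568+4·10081 = 80652
k=4:  x_4 = 71·1431431+315·4·80652 = 203253121,  y_4 = 71·80652+4·1431431 = 11452016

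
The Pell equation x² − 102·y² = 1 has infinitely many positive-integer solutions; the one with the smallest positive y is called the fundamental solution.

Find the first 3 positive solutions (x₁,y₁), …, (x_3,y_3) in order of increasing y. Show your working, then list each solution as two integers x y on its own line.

101 10
20401 2020
4120901 408030

d=102: √d = [10; 10,20] (ℓ=2, even), read p_1/q_1
a_0=10:  p_0=10·1+0=10,  q_0=10·0+1=1
a_1=10:  p_1=10·10+1=101,  q_1=10·1+0=10
fundamental: x₁=101, y₁=10  (since 10201 − 102·100 = 1)
(x_2, y_2) = (101·101 + 102·10·10, 101·10 + 10·101) = (20401, 2020)
(x_3, y_3) = (101·20401 + 102·10·2020, 101·2020 + 10·20401) = (4120901, 408030)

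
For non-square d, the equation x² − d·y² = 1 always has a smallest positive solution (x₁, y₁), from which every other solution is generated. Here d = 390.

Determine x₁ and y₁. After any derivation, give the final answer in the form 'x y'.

d=390: √d = [19; 1,2,1,38] (ℓ=4, even), read p_3/q_3
i=0: a=19 ⇒ p=19, q=1
…
i=2: a=2 ⇒ p=59, q=3
i=3: a=1 ⇒ p=79, q=4
→ (79, 4).  Check: 79²=6241, 390·4²=6240, difference 1.

79 4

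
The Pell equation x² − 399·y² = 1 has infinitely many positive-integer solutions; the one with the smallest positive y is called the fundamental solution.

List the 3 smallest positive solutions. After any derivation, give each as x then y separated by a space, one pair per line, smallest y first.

20 1
799 40
31940 1599

√399 → a₀=19, period (1,38); ℓ=2 even so k=1
k=0  a_k=19  p_k/q_k = 19/1
k=1  a_k=1  p_k/q_k = 20/1
fundamental: x₁=20, y₁=1  (since 400 − 399·1 = 1)
(x_2, y_2) = (20·20 + 399·1·1, 20·1 + 1·20) = (799, 40)
(x_3, y_3) = (20·799 + 399·1·40, 20·40 + 1·799) = (31940, 1599)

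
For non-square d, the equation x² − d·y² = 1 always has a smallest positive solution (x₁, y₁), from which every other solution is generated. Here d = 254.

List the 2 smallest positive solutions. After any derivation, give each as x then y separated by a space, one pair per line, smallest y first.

[15; 1,14,1,30] for √254; ℓ=4 ⇒ convergent index 3
k=0  a_k=15  p_k/q_k = 15/1
…
k=2  a_k=14  p_k/q_k = 239/15
k=3  a_k=1  p_k/q_k = 255/16
fundamental: x₁=255, y₁=16  (since 65025 − 254·256 = 1)
(255+16√254)^2 = 130049 + 8160√254

255 16
130049 8160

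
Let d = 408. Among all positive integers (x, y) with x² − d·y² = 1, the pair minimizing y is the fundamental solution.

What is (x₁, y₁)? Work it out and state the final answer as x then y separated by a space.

101 5

d=408: √d = [20; 5,40] (ℓ=2, even), read p_1/q_1
k=0  a_k=20  p_k/q_k = 20/1
k=1  a_k=5  p_k/q_k = 101/5
(x₁, y₁) = (101, 5);  101² − 408·5² = 1 ✓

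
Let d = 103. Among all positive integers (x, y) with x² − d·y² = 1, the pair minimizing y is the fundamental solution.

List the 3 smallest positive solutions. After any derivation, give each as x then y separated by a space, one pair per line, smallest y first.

[10; 6,1,2,1,1,9,1,1,2,1,6,20] for √103; ℓ=12 ⇒ convergent index 11
step 0: (10, 1)  from 10·(1,0) + (0,1)
…
step 2: (71, 7)  from 1·(61,6) + (10,1)
step 3: (203, 20)  from 2·(71,7) + (61,6)
step 4: (274, 27)  from 1·(203,20) + (71,7)
…
step 9: (24266, 2391)  from 2·(9611,947) + (5044,497)
step 10: (33877, 3338)  from 1·(24266,2391) + (9611,947)
step 11: (227528, 22419)  from 6·(33877,3338) + (24266,2391)
fundamental: x₁=227528, y₁=22419  (since 51768990784 − 103·502611561 = 1)
(x_2, y_2) = (227528·227528 + 103·22419·22419, 227528·22419 + 22419·227528) = (103537981567, 10201900464)
(x_3, y_3) = (227528·103537981567 + 103·22419·10201900464, 227528·10201900464 + 22419·103537981567) = (47115579739725224, 4642436017523565)

227528 22419
103537981567 10201900464
47115579739725224 4642436017523565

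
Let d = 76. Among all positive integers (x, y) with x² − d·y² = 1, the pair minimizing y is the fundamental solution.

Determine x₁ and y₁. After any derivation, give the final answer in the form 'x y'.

57799 6630

√76 → a₀=8, period (1,2,1,1,5,4,5,1,1,2,1,16); ℓ=12 even so k=11
step 0: (8, 1)  from 8·(1,0) + (0,1)
…
step 10: (41488, 4759)  from 2·(16311,1871) + (8866,1017)
step 11: (57799, 6630)  from 1·(41488,4759) + (16311,1871)
fundamental: x₁=57799, y₁=6630  (since 3340724401 − 76·43956900 = 1)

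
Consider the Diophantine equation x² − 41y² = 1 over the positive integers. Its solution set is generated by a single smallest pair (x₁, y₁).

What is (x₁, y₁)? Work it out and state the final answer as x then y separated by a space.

[6; 2,2,12] for √41; ℓ=3 ⇒ convergent index 5
step 0: (6, 1)  from 6·(1,0) + (0,1)
…
step 2: (32, 5)  from 2·(13,2) + (6,1)
…
step 4: (826, 129)  from 2·(397,62) + (32,5)
step 5: (2049, 320)  from 2·(826,129) + (397,62)
(x₁, y₁) = (2049, 320);  2049² − 41·320² = 1 ✓

2049 320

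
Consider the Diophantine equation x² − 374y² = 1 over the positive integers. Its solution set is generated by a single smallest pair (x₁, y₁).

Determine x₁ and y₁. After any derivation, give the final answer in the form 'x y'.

[19; 2,1,18,1,2,38] for √374; ℓ=6 ⇒ convergent index 5
step 0: (19, 1)  from 19·(1,0) + (0,1)
…
step 2: (58, 3)  from 1·(39,2) + (19,1)
…
step 4: (1141, 59)  from 1·(1083,56) + (58,3)
step 5: (3365, 174)  from 2·(1141,59) + (1083,56)
fundamental: x₁=3365, y₁=174  (since 11323225 − 374·30276 = 1)

3365 174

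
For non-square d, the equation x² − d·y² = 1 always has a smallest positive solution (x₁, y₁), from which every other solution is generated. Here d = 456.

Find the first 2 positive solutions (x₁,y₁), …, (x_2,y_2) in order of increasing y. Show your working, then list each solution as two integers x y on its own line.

1025 48
2101249 98400

[21; 2,1,4,1,2,42] for √456; ℓ=6 ⇒ convergent index 5
step 0: (21, 1)  from 21·(1,0) + (0,1)
…
step 2: (64, 3)  from 1·(43,2) + (21,1)
step 3: (299, 14)  from 4·(64,3) + (43,2)
step 4: (363, 17)  from 1·(299,14) + (64,3)
step 5: (1025, 48)  from 2·(363,17) + (299,14)
(x₁, y₁) = (1025, 48);  1025² − 456·48² = 1 ✓
k=2:  x_2 = 1025·1025+456·48·48 = 2101249,  y_2 = 1025·48+48·1025 = 98400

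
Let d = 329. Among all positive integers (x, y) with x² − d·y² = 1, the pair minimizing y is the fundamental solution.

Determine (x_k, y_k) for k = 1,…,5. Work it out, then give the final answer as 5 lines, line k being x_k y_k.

2376415 131016
11294696504449 622696775280
53681772387237964255 2959571914453911384
255140338255224918953587201 14066342182173360946441440
1212638653869526969777790618564575 66854933113696055535160815363816

√329 → a₀=18, period (7,4,2,1,1,4,1,1,2,4,7,36); ℓ=12 even so k=11
k=0  a_k=18  p_k/q_k = 18/1
…
k=2  a_k=4  p_k/q_k = 526/29
k=3  a_k=2  p_k/q_k = 1179/65
k=4  a_k=1  p_k/q_k = 1705/94
k=5  a_k=1  p_k/q_k = 2884/159
k=6  a_k=4  p_k/q_k = 13241/730
k=7  a_k=1  p_k/q_k = 16125/889
k=8  a_k=1  p_k/q_k = 29366/1619
k=9  a_k=2  p_k/q_k = 74857/4127
k=10  a_k=4  p_k/q_k = 328794/18127
k=11  a_k=7  p_k/q_k = 2376415/131016
fundamental: x₁=2376415, y₁=131016  (since 5647348252225 − 329·17165192256 = 1)
k=2:  x_2 = 2376415·2376415+329·131016·131016 = 11294696504449,  y_2 = 2376415·131016+131016·2376415 = 622696775280
k=3:  x_3 = 2376415·11294696504449+329·131016·622696775280 = 53681772387237964255,  y_3 = 2376415·622696775280+131016·11294696504449 = 2959571914453911384
k=4:  x_4 = 2376415·53681772387237964255+329·131016·2959571914453911384 = 255140338255224918953587201,  y_4 = 2376415·2959571914453911384+131016·53681772387237964255 = 14066342182173360946441440
k=5:  x_5 = 2376415·255140338255224918953587201+329·131016·14066342182173360946441440 = 1212638653869526969777790618564575,  y_5 = 2376415·14066342182173360946441440+131016·255140338255224918953587201 = 66854933113696055535160815363816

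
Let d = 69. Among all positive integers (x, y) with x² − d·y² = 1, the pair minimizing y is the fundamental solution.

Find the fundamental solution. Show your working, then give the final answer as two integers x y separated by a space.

7775 936

[8; 3,3,1,4,1,3,3,16] for √69; ℓ=8 ⇒ convergent index 7
step 0: (8, 1)  from 8·(1,0) + (0,1)
step 1: (25, 3)  from 3·(8,1) + (1,0)
step 2: (83, 10)  from 3·(25,3) + (8,1)
step 3: (108, 13)  from 1·(83,10) + (25,3)
…
step 6: (2384, 287)  from 3·(623,75) + (515,62)
step 7: (7775, 936)  from 3·(2384,287) + (623,75)
(x₁, y₁) = (7775, 936);  7775² − 69·936² = 1 ✓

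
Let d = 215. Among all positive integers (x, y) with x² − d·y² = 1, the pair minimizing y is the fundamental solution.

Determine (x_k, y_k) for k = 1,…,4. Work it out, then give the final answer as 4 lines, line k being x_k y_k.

d=215: √d = [14; 1,1,1,28] (ℓ=4, even), read p_3/q_3
k=0  a_k=14  p_k/q_k = 14/1
…
k=2  a_k=1  p_k/q_k = 29/2
k=3  a_k=1  p_k/q_k = 44/3
→ (44, 3).  Check: 44²=1936, 215·3²=1935, difference 1.
(44+3√215)^2 = 3871 + 264√215
(44+3√215)^3 = 340604 + 23229√215
(44+3√215)^4 = 29969281 + 2043888√215

44 3
3871 264
340604 23229
29969281 2043888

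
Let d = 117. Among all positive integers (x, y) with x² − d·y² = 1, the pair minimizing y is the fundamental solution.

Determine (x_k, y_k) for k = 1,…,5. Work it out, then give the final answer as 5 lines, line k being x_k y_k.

√117 → a₀=10, period (1,4,2,4,1,20); ℓ=6 even so k=5
i=0: a=10 ⇒ p=10, q=1
i=1: a=1 ⇒ p=11, q=1
…
i=3: a=2 ⇒ p=119, q=11
i=4: a=4 ⇒ p=530, q=49
i=5: a=1 ⇒ p=649, q=60
fundamental: x₁=649, y₁=60  (since 421201 − 117·3600 = 1)
(x_2, y_2) = (649·649 + 117·60·60, 649·60 + 60·649) = (842401, 77880)
(x_3, y_3) = (649·842401 + 117·60·77880, 649·77880 + 60·842401) = (1093435849, 101088180)
(x_4, y_4) = (649·1093435849 + 117·60·101088180, 649·101088180 + 60·1093435849) = (1419278889601, 131212379760)
(x_5, y_5) = (649·1419278889601 + 117·60·131212379760, 649·131212379760 + 60·1419278889601) = (1842222905266249, 170313567840300)

649 60
842401 77880
1093435849 101088180
1419278889601 131212379760
1842222905266249 170313567840300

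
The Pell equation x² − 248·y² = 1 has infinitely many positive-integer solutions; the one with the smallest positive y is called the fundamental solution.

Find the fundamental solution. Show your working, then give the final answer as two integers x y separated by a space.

d=248: √d = [15; 1,2,1,30] (ℓ=4, even), read p_3/q_3
a_0=15:  p_0=15·1+0=15,  q_0=15·0+1=1
a_1=1:  p_1=1·15+1=16,  q_1=1·1+0=1
a_2=2:  p_2=2·16+15=47,  q_2=2·1+1=3
a_3=1:  p_3=1·47+16=63,  q_3=1·3+1=4
(x₁, y₁) = (63, 4);  63² − 248·4² = 1 ✓

63 4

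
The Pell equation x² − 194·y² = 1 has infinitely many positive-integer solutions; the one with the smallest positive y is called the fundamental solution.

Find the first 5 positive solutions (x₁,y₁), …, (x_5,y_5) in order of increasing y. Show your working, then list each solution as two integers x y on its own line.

195 14
76049 5460
29658915 2129386
11566900801 830455080
4511061653475 323875351814

[13; 1,12,1,26] for √194; ℓ=4 ⇒ convergent index 3
a_0=13:  p_0=13·1+0=13,  q_0=13·0+1=1
a_1=1:  p_1=1·13+1=14,  q_1=1·1+0=1
a_2=12:  p_2=12·14+13=181,  q_2=12·1+1=13
a_3=1:  p_3=1·181+14=195,  q_3=1·13+1=14
→ (195, 14).  Check: 195²=38025, 194·14²=38024, difference 1.
n=2: (195,14)∘(195,14) = (195·195+194·14·14, 195·14+14·195) = (76049,5460)
n=3: (76049,5460)∘(195,14) = (195·76049+194·14·5460, 195·5460+14·76049) = (29658915,2129386)
n=4: (29658915,2129386)∘(195,14) = (195·29658915+194·14·2129386, 195·2129386+14·29658915) = (11566900801,830455080)
n=5: (11566900801,830455080)∘(195,14) = (195·11566900801+194·14·830455080, 195·830455080+14·11566900801) = (4511061653475,323875351814)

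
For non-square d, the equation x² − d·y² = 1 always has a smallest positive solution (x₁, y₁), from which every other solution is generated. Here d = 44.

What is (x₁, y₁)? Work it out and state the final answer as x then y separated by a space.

√44 → a₀=6, period (1,1,1,2,1,1,1,12); ℓ=8 even so k=7
a_0=6:  p_0=6·1+0=6,  q_0=6·0+1=1
…
a_2=1:  p_2=1·7+6=13,  q_2=1·1+1=2
…
a_4=2:  p_4=2·20+13=53,  q_4=2·3+2=8
a_5=1:  p_5=1·53+20=73,  q_5=1·8+3=11
a_6=1:  p_6=1·73+53=126,  q_6=1·11+8=19
a_7=1:  p_7=1·126+73=199,  q_7=1·19+11=30
fundamental: x₁=199, y₁=30  (since 39601 − 44·900 = 1)

199 30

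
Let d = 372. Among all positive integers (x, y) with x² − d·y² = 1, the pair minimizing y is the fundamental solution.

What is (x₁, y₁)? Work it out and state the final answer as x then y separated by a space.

[19; 3,2,12,2,3,38] for √372; ℓ=6 ⇒ convergent index 5
a_0=19:  p_0=19·1+0=19,  q_0=19·0+1=1
a_1=3:  p_1=3·19+1=58,  q_1=3·1+0=3
a_2=2:  p_2=2·58+19=135,  q_2=2·3+1=7
a_3=12:  p_3=12·135+58=1678,  q_3=12·7+3=87
a_4=2:  p_4=2·1678+135=3491,  q_4=2·87+7=181
a_5=3:  p_5=3·3491+1678=12151,  q_5=3·181+87=630
→ (12151, 630).  Check: 12151²=147646801, 372·630²=147646800, difference 1.

12151 630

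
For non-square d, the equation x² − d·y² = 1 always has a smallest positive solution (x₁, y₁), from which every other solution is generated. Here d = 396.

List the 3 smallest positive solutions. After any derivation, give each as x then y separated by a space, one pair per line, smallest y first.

199 10
79201 3980
31521799 1584030

d=396: √d = [19; 1,8,1,38] (ℓ=4, even), read p_3/q_3
k=0  a_k=19  p_k/q_k = 19/1
k=1  a_k=1  p_k/q_k = 20/1
k=2  a_k=8  p_k/q_k = 179/9
k=3  a_k=1  p_k/q_k = 199/10
(x₁, y₁) = (199, 10);  199² − 396·10² = 1 ✓
k=2:  x_2 = 199·199+396·10·10 = 79201,  y_2 = 199·10+10·199 = 3980
k=3:  x_3 = 199·79201+396·10·3980 = 31521799,  y_3 = 199·3980+10·79201 = 1584030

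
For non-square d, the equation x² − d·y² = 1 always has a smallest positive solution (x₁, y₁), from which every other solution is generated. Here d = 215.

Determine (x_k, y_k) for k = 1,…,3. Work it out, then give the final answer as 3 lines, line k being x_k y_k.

44 3
3871 264
340604 23229

[14; 1,1,1,28] for √215; ℓ=4 ⇒ convergent index 3
a_0=14:  p_0=14·1+0=14,  q_0=14·0+1=1
a_1=1:  p_1=1·14+1=15,  q_1=1·1+0=1
a_2=1:  p_2=1·15+14=29,  q_2=1·1+1=2
a_3=1:  p_3=1·29+15=44,  q_3=1·2+1=3
→ (44, 3).  Check: 44²=1936, 215·3²=1935, difference 1.
(44+3√215)^2 = 3871 + 264√215
(44+3√215)^3 = 340604 + 23229√215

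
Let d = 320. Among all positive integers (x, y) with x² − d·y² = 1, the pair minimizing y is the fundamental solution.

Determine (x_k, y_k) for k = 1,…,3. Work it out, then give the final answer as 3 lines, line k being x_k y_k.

d=320: √d = [17; 1,7,1,34] (ℓ=4, even), read p_3/q_3
a_0=17:  p_0=17·1+0=17,  q_0=17·0+1=1
a_1=1:  p_1=1·17+1=18,  q_1=1·1+0=1
a_2=7:  p_2=7·18+17=143,  q_2=7·1+1=8
a_3=1:  p_3=1·143+18=161,  q_3=1·8+1=9
fundamental: x₁=161, y₁=9  (since 25921 − 320·81 = 1)
n=2: (161,9)∘(161,9) = (161·161+320·9·9, 161·9+9·161) = (51841,2898)
n=3: (51841,2898)∘(161,9) = (161·51841+320·9·2898, 161·2898+9·51841) = (16692641,933147)

161 9
51841 2898
16692641 933147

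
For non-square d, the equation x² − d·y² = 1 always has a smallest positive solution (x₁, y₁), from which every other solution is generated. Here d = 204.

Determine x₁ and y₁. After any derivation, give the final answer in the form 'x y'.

4999 350

[14; 3,1,1,6,1,1,3,28] for √204; ℓ=8 ⇒ convergent index 7
a_0=14:  p_0=14·1+0=14,  q_0=14·0+1=1
a_1=3:  p_1=3·14+1=43,  q_1=3·1+0=3
…
a_3=1:  p_3=1·57+43=100,  q_3=1·4+3=7
…
a_5=1:  p_5=1·657+100=757,  q_5=1·46+7=53
a_6=1:  p_6=1·757+657=1414,  q_6=1·53+46=99
a_7=3:  p_7=3·1414+757=4999,  q_7=3·99+53=350
→ (4999, 350).  Check: 4999²=24990001, 204·350²=24990000, difference 1.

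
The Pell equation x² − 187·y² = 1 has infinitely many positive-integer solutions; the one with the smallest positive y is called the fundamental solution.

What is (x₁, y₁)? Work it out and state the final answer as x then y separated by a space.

√187 → a₀=13, period (1,2,13,2,1,26); ℓ=6 even so k=5
step 0: (13, 1)  from 13·(1,0) + (0,1)
…
step 2: (41, 3)  from 2·(14,1) + (13,1)
step 3: (547, 40)  from 13·(41,3) + (14,1)
step 4: (1135, 83)  from 2·(547,40) + (41,3)
step 5: (1682, 123)  from 1·(1135,83) + (547,40)
(x₁, y₁) = (1682, 123);  1682² − 187·123² = 1 ✓

1682 123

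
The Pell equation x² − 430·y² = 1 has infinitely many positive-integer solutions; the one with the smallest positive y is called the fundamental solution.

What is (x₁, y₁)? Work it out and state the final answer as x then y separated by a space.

√430 = [20; 1,2,1,3,1,…,2,1,40, …], period ℓ=14 (even) → k=13
step 0: (20, 1)  from 20·(1,0) + (0,1)
…
step 3: (83, 4)  from 1·(62,3) + (21,1)
…
step 6: (2675, 129)  from 6·(394,19) + (311,15)
…
step 12: (2107880, 101651)  from 2·(754371,36379) + (599138,28893)
step 13: (2862251, 138030)  from 1·(2107880,101651) + (754371,36379)
fundamental: x₁=2862251, y₁=138030  (since 8192480787001 − 430·19052280900 = 1)

2862251 138030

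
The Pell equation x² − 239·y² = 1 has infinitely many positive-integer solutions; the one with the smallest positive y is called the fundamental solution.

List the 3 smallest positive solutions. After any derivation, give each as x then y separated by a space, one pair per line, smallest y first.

6195120 400729
76759023628799 4965128484960
951062724926484326640 61519133559490389671

[15; 2,5,1,2,4,15,4,2,1,5,2,30] for √239; ℓ=12 ⇒ convergent index 11
k=0  a_k=15  p_k/q_k = 15/1
k=1  a_k=2  p_k/q_k = 31/2
k=2  a_k=5  p_k/q_k = 170/11
…
k=4  a_k=2  p_k/q_k = 572/37
…
k=7  a_k=4  p_k/q_k = 154117/9969
k=8  a_k=2  p_k/q_k = 346141/22390
k=9  a_k=1  p_k/q_k = 500258/32359
k=10  a_k=5  p_k/q_k = 2847431/184185
k=11  a_k=2  p_k/q_k = 6195120/400729
fundamental: x₁=6195120, y₁=400729  (since 38379511814400 − 239·160583731441 = 1)
k=2:  x_2 = 6195120·6195120+239·400729·400729 = 76759023628799,  y_2 = 6195120·400729+400729·6195120 = 4965128484960
k=3:  x_3 = 6195120·76759023628799+239·400729·4965128484960 = 951062724926484326640,  y_3 = 6195120·4965128484960+400729·76759023628799 = 61519133559490389671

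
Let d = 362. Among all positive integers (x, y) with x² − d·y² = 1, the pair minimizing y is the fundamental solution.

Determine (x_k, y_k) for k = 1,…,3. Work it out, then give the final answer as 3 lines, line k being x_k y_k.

723 38
1045457 54948
1511730099 79454770

√362 = [19; 38, …], period ℓ=1 (odd) → k=1
step 0: (19, 1)  from 19·(1,0) + (0,1)
step 1: (723, 38)  from 38·(19,1) + (1,0)
(x₁, y₁) = (723, 38);  723² − 362·38² = 1 ✓
(723+38√362)^2 = 1045457 + 54948√362
(723+38√362)^3 = 1511730099 + 79454770√362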